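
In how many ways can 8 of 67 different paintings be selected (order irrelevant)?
C(67,8) = 67!/(8!×59!) = 6522361560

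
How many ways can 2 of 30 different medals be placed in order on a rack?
P(30,2) = 30!/(30-2)! = 870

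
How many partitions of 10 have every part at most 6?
Let r_j(i) = number of partitions of i into parts ≤ j, for i = 0..10. r_1(i) = 1 for all i; r_j(i) = r_{j-1}(i) + r_j(i-j). Rows j = 2..6: ≤2: 1 1 2 2 3 3 4 4 5 5 6; ≤3: 1 1 2 3 4 5 7 8 10 12 14; ≤4: 1 1 2 3 5 6 9 11 15 18 23; ≤5: 1 1 2 3 5 7 10 13 18 23 30; ≤6: 1 1 2 3 5 7 11 14 20 26 35. r_6(10) = 35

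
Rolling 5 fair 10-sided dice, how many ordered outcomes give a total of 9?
Coefficient of x^9 in (x + x² + ... + x^10)^5. By inclusion-exclusion on dice exceeding 10: Σ_j (-1)^j C(5,j)·C(9-1-10j, 4) = C(5,0)·C(8,4) = 1·70 = 70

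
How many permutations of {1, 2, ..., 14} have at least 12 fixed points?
Exactly j fixed points: C(14,j)·!(14-j); sum over j ≥ 12 (derangement numbers via !m = (m-1)·(!(m-1) + !(m-2)): !0..!2 = 1, 0, 1). Σ_{j=12}^{14} C(14,j)·!(14-j) = C(14,12)·!2 + C(14,13)·!1 + C(14,14)·!0 = 91·1 + 14·0 + 1·1 = 92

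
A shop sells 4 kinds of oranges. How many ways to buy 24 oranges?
C(24+4-1, 4-1) = C(27, 3) = 2925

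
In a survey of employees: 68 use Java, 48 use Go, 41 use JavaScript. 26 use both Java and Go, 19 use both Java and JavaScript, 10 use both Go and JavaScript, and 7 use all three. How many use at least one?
|A∪B∪C| = 68+48+41-26-19-10+7 = 109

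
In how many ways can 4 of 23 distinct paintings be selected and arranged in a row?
P(23,4) = 23!/(23-4)! = 212520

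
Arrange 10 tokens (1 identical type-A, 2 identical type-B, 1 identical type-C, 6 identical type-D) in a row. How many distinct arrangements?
10! / (1! × 2! × 1! × 6!) = 2520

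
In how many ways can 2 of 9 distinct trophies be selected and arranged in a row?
P(9,2) = 9!/(9-2)! = 72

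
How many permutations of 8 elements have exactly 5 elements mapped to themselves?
Choose the 5 fixed points C(8,5) = 56, derange the rest: !3 = Σ_{j=0}^{3} (-1)^j·3!/j! = 6 - 6 + 3 - 1 = 2. Product = 56 × 2 = 112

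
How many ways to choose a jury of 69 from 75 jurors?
C(75,69) = 75!/(69!×6!) = 201359550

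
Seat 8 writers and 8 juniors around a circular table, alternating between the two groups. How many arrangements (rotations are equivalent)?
Fix one of the writers: (8-1)! ways for the remaining writers, × 8! ways for the juniors = 5040 × 40320 = 203212800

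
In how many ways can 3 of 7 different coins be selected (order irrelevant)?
C(7,3) = 7!/(3!×4!) = 35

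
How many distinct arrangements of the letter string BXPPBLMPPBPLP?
13! / (1! × 1! × 3! × 2! × 6!) = 720720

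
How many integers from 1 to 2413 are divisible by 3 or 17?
⌊2413/3⌋ + ⌊2413/17⌋ - ⌊2413/51⌋ = 804 + 141 - 47 = 898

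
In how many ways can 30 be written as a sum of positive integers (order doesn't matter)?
Pentagonal recurrence p(n) = p(n-1) + p(n-2) - p(n-5) - p(n-7) + p(n-12) + p(n-15) - ... gives p(0..29) = 1, 1, 2, 3, 5, 7, 11, 15, 22, 30, 42, 56, 77, 101, 135, 176, 231, 297, 385, 490, 627, 792, 1002, 1255, 1575, 1958, 2436, 3010, 3718, 4565. p(30) = p(29) + p(28) - p(25) - p(23) + p(18) + p(15) - p(8) - p(4) = 4565 + 3718 - 1958 - 1255 + 385 + 176 - 22 - 5 = 5604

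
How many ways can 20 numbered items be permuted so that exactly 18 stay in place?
Choose the 18 fixed points C(20,18) = 190, derange the rest: !2 = Σ_{j=0}^{2} (-1)^j·2!/j! = 2 - 2 + 1 = 1. Product = 190 × 1 = 190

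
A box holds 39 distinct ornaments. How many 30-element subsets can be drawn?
C(39,30) = 39!/(30!×9!) = 211915132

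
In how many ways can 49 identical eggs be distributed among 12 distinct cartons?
C(49+12-1, 12-1) = C(60, 11) = 342700125300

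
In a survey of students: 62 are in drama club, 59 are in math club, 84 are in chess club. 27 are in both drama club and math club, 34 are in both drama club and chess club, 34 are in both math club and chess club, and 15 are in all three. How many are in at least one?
|A∪B∪C| = 62+59+84-27-34-34+15 = 125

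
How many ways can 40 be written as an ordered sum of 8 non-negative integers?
C(40+8-1, 8-1) = C(47, 7) = 62891499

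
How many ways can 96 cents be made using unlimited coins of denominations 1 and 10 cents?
Coefficient of x^96 in 1/(1-x^1) · 1/(1-x^10). Use j coins of 10 for j = 0..⌊96/10⌋ = 9, the rest in 1s: 9 + 1 = 10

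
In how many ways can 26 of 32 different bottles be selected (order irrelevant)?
C(32,26) = 32!/(26!×6!) = 906192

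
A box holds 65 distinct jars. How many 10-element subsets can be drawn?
C(65,10) = 65!/(10!×55!) = 179013799328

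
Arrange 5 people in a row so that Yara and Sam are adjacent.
Treat as block: (5-1)! × 2! = 24 × 2 = 48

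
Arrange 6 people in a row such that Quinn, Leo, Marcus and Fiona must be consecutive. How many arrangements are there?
Treat the 4 as one block: (6-4+1)! × 4! = 6 × 24 = 144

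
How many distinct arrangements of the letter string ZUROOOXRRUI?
11! / (1! × 1! × 1! × 3! × 2! × 3!) = 554400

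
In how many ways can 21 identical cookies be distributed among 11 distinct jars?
C(21+11-1, 11-1) = C(31, 10) = 44352165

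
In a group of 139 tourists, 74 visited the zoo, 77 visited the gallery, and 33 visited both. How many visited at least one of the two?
|A∪B| = |A| + |B| - |A∩B| = 74 + 77 - 33 = 118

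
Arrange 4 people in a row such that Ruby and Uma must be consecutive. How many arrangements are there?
Treat the 2 as one block: (4-2+1)! × 2! = 6 × 2 = 12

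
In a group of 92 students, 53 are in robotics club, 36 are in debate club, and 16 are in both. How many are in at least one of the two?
|A∪B| = |A| + |B| - |A∩B| = 53 + 36 - 16 = 73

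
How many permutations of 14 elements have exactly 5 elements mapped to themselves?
Choose the 5 fixed points C(14,5) = 2002, derange the rest: !9 = Σ_{j=0}^{9} (-1)^j·9!/j! = 362880 - 362880 + 181440 - 60480 + 15120 - 3024 + 504 - 72 + 9 - 1 = 133496. Product = 2002 × 133496 = 267258992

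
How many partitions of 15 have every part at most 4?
Let r_j(i) = number of partitions of i into parts ≤ j, for i = 0..15. r_1(i) = 1 for all i; r_j(i) = r_{j-1}(i) + r_j(i-j). Rows j = 2..4: ≤2: 1 1 2 2 3 3 4 4 5 5 6 6 7 7 8 8; ≤3: 1 1 2 3 4 5 7 8 10 12 14 16 19 21 24 27; ≤4: 1 1 2 3 5 6 9 11 15 18 23 27 34 39 47 54. r_4(15) = 54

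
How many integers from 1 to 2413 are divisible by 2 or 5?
⌊2413/2⌋ + ⌊2413/5⌋ - ⌊2413/10⌋ = 1206 + 482 - 241 = 1447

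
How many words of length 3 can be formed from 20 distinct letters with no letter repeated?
P(20,3) = 20!/(20-3)! = 6840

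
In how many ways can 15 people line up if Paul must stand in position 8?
Fix one position: (15-1)! = 87178291200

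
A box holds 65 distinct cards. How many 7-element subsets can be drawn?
C(65,7) = 65!/(7!×58!) = 696190560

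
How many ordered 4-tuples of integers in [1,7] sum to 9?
Coefficient of x^9 in (x + x² + ... + x^7)^4. By inclusion-exclusion on dice exceeding 7: Σ_j (-1)^j C(4,j)·C(9-1-7j, 3) = C(4,0)·C(8,3) = 1·56 = 56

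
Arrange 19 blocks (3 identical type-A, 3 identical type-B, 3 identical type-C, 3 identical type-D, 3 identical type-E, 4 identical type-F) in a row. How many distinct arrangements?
19! / (3! × 3! × 3! × 3! × 3! × 4!) = 651819168000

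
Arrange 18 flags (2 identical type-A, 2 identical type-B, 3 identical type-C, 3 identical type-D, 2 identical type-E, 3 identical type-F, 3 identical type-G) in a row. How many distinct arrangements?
18! / (2! × 2! × 3! × 3! × 2! × 3! × 3!) = 617512896000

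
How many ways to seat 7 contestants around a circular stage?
Circular: fix one position, arrange the rest. (7-1)! = 720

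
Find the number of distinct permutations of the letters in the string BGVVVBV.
7! / (2! × 1! × 4!) = 105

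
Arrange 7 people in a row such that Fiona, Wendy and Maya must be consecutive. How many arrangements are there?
Treat the 3 as one block: (7-3+1)! × 3! = 120 × 6 = 720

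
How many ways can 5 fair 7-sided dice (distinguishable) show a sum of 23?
Coefficient of x^23 in (x + x² + ... + x^7)^5. By inclusion-exclusion on dice exceeding 7: Σ_j (-1)^j C(5,j)·C(23-1-7j, 4) = C(5,0)·C(22,4) - C(5,1)·C(15,4) + C(5,2)·C(8,4) = 1·7315 - 5·1365 + 10·70 = 1190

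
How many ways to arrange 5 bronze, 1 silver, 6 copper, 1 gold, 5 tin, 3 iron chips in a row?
21! / (5! × 1! × 6! × 1! × 5! × 3!) = 821292151680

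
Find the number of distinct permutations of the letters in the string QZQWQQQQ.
8! / (6! × 1! × 1!) = 56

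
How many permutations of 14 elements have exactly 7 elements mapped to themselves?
Choose the 7 fixed points C(14,7) = 3432, derange the rest: !7 = Σ_{j=0}^{7} (-1)^j·7!/j! = 5040 - 5040 + 2520 - 840 + 210 - 42 + 7 - 1 = 1854. Product = 3432 × 1854 = 6362928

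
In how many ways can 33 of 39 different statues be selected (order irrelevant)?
C(39,33) = 39!/(33!×6!) = 3262623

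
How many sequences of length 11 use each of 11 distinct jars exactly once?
11! = 39916800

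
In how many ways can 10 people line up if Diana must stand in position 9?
Fix one position: (10-1)! = 362880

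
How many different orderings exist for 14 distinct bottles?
14! = 87178291200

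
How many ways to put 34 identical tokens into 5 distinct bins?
C(34+5-1, 5-1) = C(38, 4) = 73815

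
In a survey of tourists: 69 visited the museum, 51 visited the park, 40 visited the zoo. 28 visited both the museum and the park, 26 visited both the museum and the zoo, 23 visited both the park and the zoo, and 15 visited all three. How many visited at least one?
|A∪B∪C| = 69+51+40-28-26-23+15 = 98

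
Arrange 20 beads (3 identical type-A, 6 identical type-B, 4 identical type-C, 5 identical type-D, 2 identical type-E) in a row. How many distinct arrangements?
20! / (3! × 6! × 4! × 5! × 2!) = 97772875200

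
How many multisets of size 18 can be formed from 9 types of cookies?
C(18+9-1, 9-1) = C(26, 8) = 1562275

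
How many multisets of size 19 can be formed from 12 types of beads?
C(19+12-1, 12-1) = C(30, 11) = 54627300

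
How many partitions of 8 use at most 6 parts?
By conjugation, equals partitions of 8 into parts ≤ 6. Let r_j(i) = number of partitions of i into parts ≤ j, for i = 0..8. r_1(i) = 1 for all i; r_j(i) = r_{j-1}(i) + r_j(i-j). Rows j = 2..6: ≤2: 1 1 2 2 3 3 4 4 5; ≤3: 1 1 2 3 4 5 7 8 10; ≤4: 1 1 2 3 5 6 9 11 15; ≤5: 1 1 2 3 5 7 10 13 18; ≤6: 1 1 2 3 5 7 11 14 20. r_6(8) = 20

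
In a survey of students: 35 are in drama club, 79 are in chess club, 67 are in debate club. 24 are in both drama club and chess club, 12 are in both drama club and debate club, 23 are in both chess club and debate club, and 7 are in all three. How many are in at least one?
|A∪B∪C| = 35+79+67-24-12-23+7 = 129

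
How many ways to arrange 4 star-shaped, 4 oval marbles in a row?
8! / (4! × 4!) = 70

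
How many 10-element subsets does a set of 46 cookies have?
C(46,10) = 46!/(10!×36!) = 4076350421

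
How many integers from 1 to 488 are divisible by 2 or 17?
⌊488/2⌋ + ⌊488/17⌋ - ⌊488/34⌋ = 244 + 28 - 14 = 258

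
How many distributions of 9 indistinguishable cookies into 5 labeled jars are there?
C(9+5-1, 5-1) = C(13, 4) = 715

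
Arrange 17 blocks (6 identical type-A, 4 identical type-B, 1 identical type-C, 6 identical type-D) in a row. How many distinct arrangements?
17! / (6! × 4! × 1! × 6!) = 28588560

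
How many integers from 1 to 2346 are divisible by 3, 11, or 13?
⌊2346/3⌋+⌊2346/11⌋+⌊2346/13⌋ - ⌊2346/33⌋-⌊2346/39⌋-⌊2346/143⌋ + ⌊2346/429⌋ = 782+213+180 - 71-60-16 + 5 = 1033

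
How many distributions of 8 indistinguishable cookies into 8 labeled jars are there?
C(8+8-1, 8-1) = C(15, 7) = 6435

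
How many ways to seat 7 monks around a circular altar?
Circular: fix one position, arrange the rest. (7-1)! = 720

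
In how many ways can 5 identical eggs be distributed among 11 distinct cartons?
C(5+11-1, 11-1) = C(15, 10) = 3003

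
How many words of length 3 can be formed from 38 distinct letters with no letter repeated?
P(38,3) = 38!/(38-3)! = 50616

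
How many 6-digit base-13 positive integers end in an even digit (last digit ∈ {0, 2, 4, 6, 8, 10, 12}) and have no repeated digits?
Last∈{0,2,4,6,8,10,12}. Last=0: 95040. Last nonzero: 6×11×P(11,4) = 522720. Total = 617760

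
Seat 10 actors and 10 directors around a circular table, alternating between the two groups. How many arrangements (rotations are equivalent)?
Fix one of the actors: (10-1)! ways for the remaining actors, × 10! ways for the directors = 362880 × 3628800 = 1316818944000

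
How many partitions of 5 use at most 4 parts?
By conjugation, equals partitions of 5 into parts ≤ 4. Let r_j(i) = number of partitions of i into parts ≤ j, for i = 0..5. r_1(i) = 1 for all i; r_j(i) = r_{j-1}(i) + r_j(i-j). Rows j = 2..4: ≤2: 1 1 2 2 3 3; ≤3: 1 1 2 3 4 5; ≤4: 1 1 2 3 5 6. r_4(5) = 6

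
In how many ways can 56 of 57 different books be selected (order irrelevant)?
C(57,56) = 57!/(56!×1!) = 57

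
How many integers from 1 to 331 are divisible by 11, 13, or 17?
⌊331/11⌋+⌊331/13⌋+⌊331/17⌋ - ⌊331/143⌋-⌊331/187⌋-⌊331/221⌋ + ⌊331/2431⌋ = 30+25+19 - 2-1-1 + 0 = 70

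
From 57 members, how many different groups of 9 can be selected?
C(57,9) = 57!/(9!×48!) = 8996462475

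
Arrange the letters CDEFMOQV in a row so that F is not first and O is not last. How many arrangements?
By inclusion-exclusion: 8! - 2×(8-1)! + (8-2)! = 40320 - 10080 + 720 = 30960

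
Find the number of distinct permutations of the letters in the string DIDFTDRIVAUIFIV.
15! / (2! × 2! × 1! × 4! × 1! × 1! × 1! × 3!) = 2270268000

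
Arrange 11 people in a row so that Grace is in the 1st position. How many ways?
Fix one position: (11-1)! = 3628800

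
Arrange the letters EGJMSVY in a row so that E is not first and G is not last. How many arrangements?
By inclusion-exclusion: 7! - 2×(7-1)! + (7-2)! = 5040 - 1440 + 120 = 3720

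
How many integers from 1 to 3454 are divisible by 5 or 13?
⌊3454/5⌋ + ⌊3454/13⌋ - ⌊3454/65⌋ = 690 + 265 - 53 = 902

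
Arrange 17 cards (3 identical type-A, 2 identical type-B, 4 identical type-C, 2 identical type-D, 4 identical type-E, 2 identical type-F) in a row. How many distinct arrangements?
17! / (3! × 2! × 4! × 2! × 4! × 2!) = 12864852000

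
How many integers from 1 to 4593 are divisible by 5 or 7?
⌊4593/5⌋ + ⌊4593/7⌋ - ⌊4593/35⌋ = 918 + 656 - 131 = 1443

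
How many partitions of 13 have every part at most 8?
Let r_j(i) = number of partitions of i into parts ≤ j, for i = 0..13. r_1(i) = 1 for all i; r_j(i) = r_{j-1}(i) + r_j(i-j). Rows j = 2..8: ≤2: 1 1 2 2 3 3 4 4 5 5 6 6 7 7; ≤3: 1 1 2 3 4 5 7 8 10 12 14 16 19 21; ≤4: 1 1 2 3 5 6 9 11 15 18 23 27 34 39; ≤5: 1 1 2 3 5 7 10 13 18 23 30 37 47 57; ≤6: 1 1 2 3 5 7 11 14 20 26 35 44 58 71; ≤7: 1 1 2 3 5 7 11 15 21 28 38 49 65 82; ≤8: 1 1 2 3 5 7 11 15 22 29 40 52 70 89. r_8(13) = 89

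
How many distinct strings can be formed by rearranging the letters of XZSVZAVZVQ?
10! / (3! × 1! × 1! × 3! × 1! × 1!) = 100800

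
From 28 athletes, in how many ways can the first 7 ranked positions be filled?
P(28,7) = 28!/(28-7)! = 5967561600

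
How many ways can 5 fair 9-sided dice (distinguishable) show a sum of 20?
Coefficient of x^20 in (x + x² + ... + x^9)^5. By inclusion-exclusion on dice exceeding 9: Σ_j (-1)^j C(5,j)·C(20-1-9j, 4) = C(5,0)·C(19,4) - C(5,1)·C(10,4) = 1·3876 - 5·210 = 2826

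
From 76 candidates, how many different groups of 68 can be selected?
C(76,68) = 76!/(68!×8!) = 18855883575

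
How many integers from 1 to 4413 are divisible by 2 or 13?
⌊4413/2⌋ + ⌊4413/13⌋ - ⌊4413/26⌋ = 2206 + 339 - 169 = 2376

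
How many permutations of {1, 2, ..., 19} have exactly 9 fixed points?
Choose the 9 fixed points C(19,9) = 92378, derange the rest: !10 = Σ_{j=0}^{10} (-1)^j·10!/j! = 3628800 - 3628800 + 1814400 - 604800 + 151200 - 30240 + 5040 - 720 + 90 - 10 + 1 = 1334961. Product = 92378 × 1334961 = 123321027258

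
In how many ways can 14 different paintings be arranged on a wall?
14! = 87178291200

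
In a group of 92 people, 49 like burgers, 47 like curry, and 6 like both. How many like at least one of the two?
|A∪B| = |A| + |B| - |A∩B| = 49 + 47 - 6 = 90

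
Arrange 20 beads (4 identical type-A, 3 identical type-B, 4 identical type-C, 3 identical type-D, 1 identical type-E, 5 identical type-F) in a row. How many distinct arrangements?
20! / (4! × 3! × 4! × 3! × 1! × 5!) = 977728752000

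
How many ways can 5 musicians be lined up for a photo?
5! = 120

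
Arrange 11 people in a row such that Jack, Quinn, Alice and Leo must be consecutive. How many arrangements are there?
Treat the 4 as one block: (11-4+1)! × 4! = 40320 × 24 = 967680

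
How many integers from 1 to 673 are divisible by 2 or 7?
⌊673/2⌋ + ⌊673/7⌋ - ⌊673/14⌋ = 336 + 96 - 48 = 384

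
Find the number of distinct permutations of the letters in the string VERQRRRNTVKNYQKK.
16! / (3! × 1! × 1! × 2! × 2! × 2! × 4! × 1!) = 18162144000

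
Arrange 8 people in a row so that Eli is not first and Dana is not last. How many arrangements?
By inclusion-exclusion: 8! - 2×(8-1)! + (8-2)! = 40320 - 10080 + 720 = 30960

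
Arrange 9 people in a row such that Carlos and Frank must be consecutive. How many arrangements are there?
Treat the 2 as one block: (9-2+1)! × 2! = 40320 × 2 = 80640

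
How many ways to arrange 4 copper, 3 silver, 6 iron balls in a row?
13! / (4! × 3! × 6!) = 60060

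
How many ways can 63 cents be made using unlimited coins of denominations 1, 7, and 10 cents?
Coefficient of x^63 in 1/(1-x^1) · 1/(1-x^7) · 1/(1-x^10). Case on j = number of 10-cent coins (j = 0..6); remainder r = 63 - 10j is made from {1,7} in ⌊r/7⌋+1 ways. r = 63, 53, 43, 33, 23, 13, 3 → 10 + 8 + 7 + 5 + 4 + 2 + 1 = 37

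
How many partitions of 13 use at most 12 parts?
By conjugation, equals partitions of 13 into parts ≤ 12. Let r_j(i) = number of partitions of i into parts ≤ j, for i = 0..13. r_1(i) = 1 for all i; r_j(i) = r_{j-1}(i) + r_j(i-j). Rows j = 2..12: ≤2: 1 1 2 2 3 3 4 4 5 5 6 6 7 7; ≤3: 1 1 2 3 4 5 7 8 10 12 14 16 19 21; ≤4: 1 1 2 3 5 6 9 11 15 18 23 27 34 39; ≤5: 1 1 2 3 5 7 10 13 18 23 30 37 47 57; ≤6: 1 1 2 3 5 7 11 14 20 26 35 44 58 71; ≤7: 1 1 2 3 5 7 11 15 21 28 38 49 65 82; ≤8: 1 1 2 3 5 7 11 15 22 29 40 52 70 89; ≤9: 1 1 2 3 5 7 11 15 22 30 41 54 73 94; ≤10: 1 1 2 3 5 7 11 15 22 30 42 55 75 97; ≤11: 1 1 2 3 5 7 11 15 22 30 42 56 76 99; ≤12: 1 1 2 3 5 7 11 15 22 30 42 56 77 100. r_12(13) = 100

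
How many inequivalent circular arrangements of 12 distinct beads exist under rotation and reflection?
(12-1)!/2 = 39916800/2 = 19958400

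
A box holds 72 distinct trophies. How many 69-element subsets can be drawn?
C(72,69) = 72!/(69!×3!) = 59640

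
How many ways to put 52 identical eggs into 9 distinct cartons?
C(52+9-1, 9-1) = C(60, 8) = 2558620845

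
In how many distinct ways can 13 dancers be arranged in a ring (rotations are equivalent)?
Circular: fix one position, arrange the rest. (13-1)! = 479001600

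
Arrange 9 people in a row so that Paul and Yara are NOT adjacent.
Total - adjacent = 9! - (9-1)!×2 = 362880 - 80640 = 282240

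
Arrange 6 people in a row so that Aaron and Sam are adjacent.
Treat as block: (6-1)! × 2! = 120 × 2 = 240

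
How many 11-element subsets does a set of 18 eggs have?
C(18,11) = 18!/(11!×7!) = 31824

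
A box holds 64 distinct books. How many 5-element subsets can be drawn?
C(64,5) = 64!/(5!×59!) = 7624512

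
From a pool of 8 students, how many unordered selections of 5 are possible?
C(8,5) = 8!/(5!×3!) = 56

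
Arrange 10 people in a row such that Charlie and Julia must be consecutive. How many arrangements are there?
Treat the 2 as one block: (10-2+1)! × 2! = 362880 × 2 = 725760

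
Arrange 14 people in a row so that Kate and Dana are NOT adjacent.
Total - adjacent = 14! - (14-1)!×2 = 87178291200 - 12454041600 = 74724249600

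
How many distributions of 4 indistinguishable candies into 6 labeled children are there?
C(4+6-1, 6-1) = C(9, 5) = 126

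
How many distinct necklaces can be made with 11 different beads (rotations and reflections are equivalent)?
(11-1)!/2 = 3628800/2 = 1814400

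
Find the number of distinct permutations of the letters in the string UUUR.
4! / (1! × 3!) = 4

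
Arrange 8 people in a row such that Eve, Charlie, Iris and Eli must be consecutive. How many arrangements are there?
Treat the 4 as one block: (8-4+1)! × 4! = 120 × 24 = 2880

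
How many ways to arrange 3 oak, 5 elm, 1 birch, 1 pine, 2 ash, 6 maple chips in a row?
18! / (3! × 5! × 1! × 1! × 2! × 6!) = 6175128960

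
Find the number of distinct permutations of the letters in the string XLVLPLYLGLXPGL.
14! / (2! × 1! × 6! × 2! × 2! × 1!) = 15135120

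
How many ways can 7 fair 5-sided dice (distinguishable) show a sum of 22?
Coefficient of x^22 in (x + x² + ... + x^5)^7. By inclusion-exclusion on dice exceeding 5: Σ_j (-1)^j C(7,j)·C(22-1-5j, 6) = C(7,0)·C(21,6) - C(7,1)·C(16,6) + C(7,2)·C(11,6) - C(7,3)·C(6,6) = 1·54264 - 7·8008 + 21·462 - 35·1 = 7875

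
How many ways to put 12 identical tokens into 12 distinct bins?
C(12+12-1, 12-1) = C(23, 11) = 1352078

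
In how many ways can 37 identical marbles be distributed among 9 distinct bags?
C(37+9-1, 9-1) = C(45, 8) = 215553195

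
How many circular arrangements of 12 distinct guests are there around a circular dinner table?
Circular: fix one position, arrange the rest. (12-1)! = 39916800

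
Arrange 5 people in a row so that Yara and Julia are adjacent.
Treat as block: (5-1)! × 2! = 24 × 2 = 48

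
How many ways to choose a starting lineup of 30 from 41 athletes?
C(41,30) = 41!/(30!×11!) = 3159461968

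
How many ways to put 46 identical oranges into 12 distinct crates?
C(46+12-1, 12-1) = C(57, 11) = 184509266760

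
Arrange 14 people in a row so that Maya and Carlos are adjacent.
Treat as block: (14-1)! × 2! = 6227020800 × 2 = 12454041600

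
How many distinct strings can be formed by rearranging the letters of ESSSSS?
6! / (1! × 5!) = 6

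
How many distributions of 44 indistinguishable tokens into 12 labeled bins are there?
C(44+12-1, 12-1) = C(55, 11) = 119653565850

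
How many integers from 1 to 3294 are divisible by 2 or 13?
⌊3294/2⌋ + ⌊3294/13⌋ - ⌊3294/26⌋ = 1647 + 253 - 126 = 1774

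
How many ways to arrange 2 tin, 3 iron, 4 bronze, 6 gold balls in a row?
15! / (2! × 3! × 4! × 6!) = 6306300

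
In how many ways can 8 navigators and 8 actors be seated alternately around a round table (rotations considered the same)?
Fix one of the navigators: (8-1)! ways for the remaining navigators, × 8! ways for the actors = 5040 × 40320 = 203212800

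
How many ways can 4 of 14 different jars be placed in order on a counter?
P(14,4) = 14!/(14-4)! = 24024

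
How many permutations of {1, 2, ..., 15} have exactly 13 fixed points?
Choose the 13 fixed points C(15,13) = 105, derange the rest: !2 = Σ_{j=0}^{2} (-1)^j·2!/j! = 2 - 2 + 1 = 1. Product = 105 × 1 = 105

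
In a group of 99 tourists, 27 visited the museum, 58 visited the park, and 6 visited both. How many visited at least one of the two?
|A∪B| = |A| + |B| - |A∩B| = 27 + 58 - 6 = 79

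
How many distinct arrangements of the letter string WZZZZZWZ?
8! / (6! × 2!) = 28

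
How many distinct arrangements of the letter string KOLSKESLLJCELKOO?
16! / (2! × 2! × 1! × 4! × 3! × 1! × 3!) = 6054048000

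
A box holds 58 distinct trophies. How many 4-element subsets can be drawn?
C(58,4) = 58!/(4!×54!) = 424270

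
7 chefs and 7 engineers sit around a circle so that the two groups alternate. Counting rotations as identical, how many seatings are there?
Fix one of the chefs: (7-1)! ways for the remaining chefs, × 7! ways for the engineers = 720 × 5040 = 3628800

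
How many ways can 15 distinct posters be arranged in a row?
15! = 1307674368000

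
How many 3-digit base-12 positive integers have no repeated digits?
First digit: 11 choices (nonzero). Then descending: 11 × 11 × 10 = 1210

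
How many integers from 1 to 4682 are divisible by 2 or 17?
⌊4682/2⌋ + ⌊4682/17⌋ - ⌊4682/34⌋ = 2341 + 275 - 137 = 2479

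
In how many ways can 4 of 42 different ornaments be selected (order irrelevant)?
C(42,4) = 42!/(4!×38!) = 111930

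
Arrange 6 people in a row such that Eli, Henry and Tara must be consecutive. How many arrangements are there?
Treat the 3 as one block: (6-3+1)! × 3! = 24 × 6 = 144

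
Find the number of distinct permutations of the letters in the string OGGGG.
5! / (4! × 1!) = 5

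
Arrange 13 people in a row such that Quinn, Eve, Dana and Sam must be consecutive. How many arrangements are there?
Treat the 4 as one block: (13-4+1)! × 4! = 3628800 × 24 = 87091200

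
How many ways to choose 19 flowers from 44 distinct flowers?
C(44,19) = 44!/(19!×25!) = 1408831480056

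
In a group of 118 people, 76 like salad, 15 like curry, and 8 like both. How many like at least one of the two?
|A∪B| = |A| + |B| - |A∩B| = 76 + 15 - 8 = 83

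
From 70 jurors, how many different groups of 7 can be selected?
C(70,7) = 70!/(7!×63!) = 1198774720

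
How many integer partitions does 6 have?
Pentagonal recurrence p(n) = p(n-1) + p(n-2) - p(n-5) - p(n-7) + p(n-12) + p(n-15) - ... gives p(0..5) = 1, 1, 2, 3, 5, 7. p(6) = p(5) + p(4) - p(1) = 7 + 5 - 1 = 11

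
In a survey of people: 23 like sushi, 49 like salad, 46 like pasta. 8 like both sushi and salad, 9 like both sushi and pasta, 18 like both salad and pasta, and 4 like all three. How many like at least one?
|A∪B∪C| = 23+49+46-8-9-18+4 = 87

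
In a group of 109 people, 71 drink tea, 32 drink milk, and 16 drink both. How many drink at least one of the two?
|A∪B| = |A| + |B| - |A∩B| = 71 + 32 - 16 = 87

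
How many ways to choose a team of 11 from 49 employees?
C(49,11) = 49!/(11!×38!) = 29135916264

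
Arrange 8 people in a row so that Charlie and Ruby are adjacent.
Treat as block: (8-1)! × 2! = 5040 × 2 = 10080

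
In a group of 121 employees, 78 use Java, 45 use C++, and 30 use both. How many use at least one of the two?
|A∪B| = |A| + |B| - |A∩B| = 78 + 45 - 30 = 93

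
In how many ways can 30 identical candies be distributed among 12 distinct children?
C(30+12-1, 12-1) = C(41, 11) = 3159461968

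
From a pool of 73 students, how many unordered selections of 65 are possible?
C(73,65) = 73!/(65!×8!) = 13442126049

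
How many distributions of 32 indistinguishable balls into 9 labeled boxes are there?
C(32+9-1, 9-1) = C(40, 8) = 76904685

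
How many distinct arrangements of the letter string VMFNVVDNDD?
10! / (3! × 2! × 1! × 3! × 1!) = 50400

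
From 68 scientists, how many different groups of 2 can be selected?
C(68,2) = 68!/(2!×66!) = 2278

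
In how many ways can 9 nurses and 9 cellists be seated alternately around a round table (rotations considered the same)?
Fix one of the nurses: (9-1)! ways for the remaining nurses, × 9! ways for the cellists = 40320 × 362880 = 14631321600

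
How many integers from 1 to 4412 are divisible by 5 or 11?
⌊4412/5⌋ + ⌊4412/11⌋ - ⌊4412/55⌋ = 882 + 401 - 80 = 1203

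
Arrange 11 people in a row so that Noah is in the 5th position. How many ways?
Fix one position: (11-1)! = 3628800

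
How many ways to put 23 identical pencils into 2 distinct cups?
C(23+2-1, 2-1) = C(24, 1) = 24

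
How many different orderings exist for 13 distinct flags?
13! = 6227020800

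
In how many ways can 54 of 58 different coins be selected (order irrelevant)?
C(58,54) = 58!/(54!×4!) = 424270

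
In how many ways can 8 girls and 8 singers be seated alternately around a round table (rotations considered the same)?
Fix one of the girls: (8-1)! ways for the remaining girls, × 8! ways for the singers = 5040 × 40320 = 203212800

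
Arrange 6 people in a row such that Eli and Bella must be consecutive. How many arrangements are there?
Treat the 2 as one block: (6-2+1)! × 2! = 120 × 2 = 240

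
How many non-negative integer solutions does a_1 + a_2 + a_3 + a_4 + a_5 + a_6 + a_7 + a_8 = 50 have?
C(50+8-1, 8-1) = C(57, 7) = 264385836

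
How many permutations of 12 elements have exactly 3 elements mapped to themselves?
Choose the 3 fixed points C(12,3) = 220, derange the rest: !9 = Σ_{j=0}^{9} (-1)^j·9!/j! = 362880 - 362880 + 181440 - 60480 + 15120 - 3024 + 504 - 72 + 9 - 1 = 133496. Product = 220 × 133496 = 29369120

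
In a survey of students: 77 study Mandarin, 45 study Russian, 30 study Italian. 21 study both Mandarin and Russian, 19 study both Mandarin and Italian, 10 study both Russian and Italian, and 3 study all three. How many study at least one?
|A∪B∪C| = 77+45+30-21-19-10+3 = 105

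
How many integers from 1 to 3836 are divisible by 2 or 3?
⌊3836/2⌋ + ⌊3836/3⌋ - ⌊3836/6⌋ = 1918 + 1278 - 639 = 2557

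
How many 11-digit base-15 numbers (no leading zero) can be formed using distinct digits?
First digit: 14 choices (nonzero). Then descending: 14 × 14 × 13 × 12 × 11 × 10 × 9 × 8 × 7 × 6 × 5 = 50854003200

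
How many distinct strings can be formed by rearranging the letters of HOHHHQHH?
8! / (1! × 6! × 1!) = 56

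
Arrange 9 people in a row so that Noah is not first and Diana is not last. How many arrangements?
By inclusion-exclusion: 9! - 2×(9-1)! + (9-2)! = 362880 - 80640 + 5040 = 287280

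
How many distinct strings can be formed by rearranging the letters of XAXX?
4! / (1! × 3!) = 4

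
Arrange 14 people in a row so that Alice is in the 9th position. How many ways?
Fix one position: (14-1)! = 6227020800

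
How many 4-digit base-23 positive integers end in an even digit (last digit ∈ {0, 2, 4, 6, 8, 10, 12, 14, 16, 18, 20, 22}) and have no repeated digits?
Last∈{0,2,4,6,8,10,12,14,16,18,20,22}. Last=0: 9240. Last nonzero: 11×21×P(21,2) = 97020. Total = 106260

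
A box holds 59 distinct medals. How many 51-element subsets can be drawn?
C(59,51) = 59!/(51!×8!) = 2217471399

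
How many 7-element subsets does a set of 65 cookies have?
C(65,7) = 65!/(7!×58!) = 696190560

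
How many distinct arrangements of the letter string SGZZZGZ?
7! / (2! × 4! × 1!) = 105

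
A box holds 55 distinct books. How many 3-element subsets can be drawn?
C(55,3) = 55!/(3!×52!) = 26235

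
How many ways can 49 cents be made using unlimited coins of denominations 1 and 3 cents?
Coefficient of x^49 in 1/(1-x^1) · 1/(1-x^3). Use j coins of 3 for j = 0..⌊49/3⌋ = 16, the rest in 1s: 16 + 1 = 17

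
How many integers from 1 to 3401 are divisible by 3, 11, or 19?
⌊3401/3⌋+⌊3401/11⌋+⌊3401/19⌋ - ⌊3401/33⌋-⌊3401/57⌋-⌊3401/209⌋ + ⌊3401/627⌋ = 1133+309+179 - 103-59-16 + 5 = 1448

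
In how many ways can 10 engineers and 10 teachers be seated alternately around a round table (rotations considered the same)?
Fix one of the engineers: (10-1)! ways for the remaining engineers, × 10! ways for the teachers = 362880 × 3628800 = 1316818944000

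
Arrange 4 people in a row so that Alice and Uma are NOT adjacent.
Total - adjacent = 4! - (4-1)!×2 = 24 - 12 = 12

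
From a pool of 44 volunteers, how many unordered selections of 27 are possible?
C(44,27) = 44!/(27!×17!) = 686353797976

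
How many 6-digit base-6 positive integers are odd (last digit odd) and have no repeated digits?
Last∈{1,3,5}. Last=0: 0. Last nonzero: 3×4×P(4,4) = 288. Total = 288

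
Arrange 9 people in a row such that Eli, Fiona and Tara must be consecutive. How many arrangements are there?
Treat the 3 as one block: (9-3+1)! × 3! = 5040 × 6 = 30240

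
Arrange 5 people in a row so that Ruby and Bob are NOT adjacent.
Total - adjacent = 5! - (5-1)!×2 = 120 - 48 = 72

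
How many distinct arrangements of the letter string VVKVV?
5! / (1! × 4!) = 5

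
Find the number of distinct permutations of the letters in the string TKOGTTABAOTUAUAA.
16! / (4! × 2! × 1! × 1! × 2! × 1! × 5!) = 1816214400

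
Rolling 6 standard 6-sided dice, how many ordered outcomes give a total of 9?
Coefficient of x^9 in (x + x² + ... + x^6)^6. By inclusion-exclusion on dice exceeding 6: Σ_j (-1)^j C(6,j)·C(9-1-6j, 5) = C(6,0)·C(8,5) = 1·56 = 56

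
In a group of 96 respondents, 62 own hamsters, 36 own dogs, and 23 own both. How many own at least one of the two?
|A∪B| = |A| + |B| - |A∩B| = 62 + 36 - 23 = 75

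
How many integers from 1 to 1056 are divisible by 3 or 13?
⌊1056/3⌋ + ⌊1056/13⌋ - ⌊1056/39⌋ = 352 + 81 - 27 = 406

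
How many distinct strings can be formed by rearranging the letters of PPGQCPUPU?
9! / (4! × 1! × 2! × 1! × 1!) = 7560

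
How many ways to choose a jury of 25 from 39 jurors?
C(39,25) = 39!/(25!×14!) = 15084504396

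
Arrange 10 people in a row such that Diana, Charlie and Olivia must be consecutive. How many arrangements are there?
Treat the 3 as one block: (10-3+1)! × 3! = 40320 × 6 = 241920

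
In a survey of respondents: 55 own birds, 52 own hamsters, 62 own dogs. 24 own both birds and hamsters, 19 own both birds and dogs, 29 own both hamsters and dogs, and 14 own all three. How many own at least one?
|A∪B∪C| = 55+52+62-24-19-29+14 = 111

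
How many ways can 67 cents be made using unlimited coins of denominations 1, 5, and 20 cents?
Coefficient of x^67 in 1/(1-x^1) · 1/(1-x^5) · 1/(1-x^20). Case on j = number of 20-cent coins (j = 0..3); remainder r = 67 - 20j is made from {1,5} in ⌊r/5⌋+1 ways. r = 67, 47, 27, 7 → 14 + 10 + 6 + 2 = 32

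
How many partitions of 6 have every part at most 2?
Let r_j(i) = number of partitions of i into parts ≤ j, for i = 0..6. r_1(i) = 1 for all i; r_j(i) = r_{j-1}(i) + r_j(i-j). Rows j = 2..2: ≤2: 1 1 2 2 3 3 4. r_2(6) = 4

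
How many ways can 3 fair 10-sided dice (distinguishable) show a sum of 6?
Coefficient of x^6 in (x + x² + ... + x^10)^3. By inclusion-exclusion on dice exceeding 10: Σ_j (-1)^j C(3,j)·C(6-1-10j, 2) = C(3,0)·C(5,2) = 1·10 = 10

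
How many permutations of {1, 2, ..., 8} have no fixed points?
!8 = Σ_{j=0}^{8} (-1)^j·8!/j! = 40320 - 40320 + 20160 - 6720 + 1680 - 336 + 56 - 8 + 1 = 14833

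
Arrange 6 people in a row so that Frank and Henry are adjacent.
Treat as block: (6-1)! × 2! = 120 × 2 = 240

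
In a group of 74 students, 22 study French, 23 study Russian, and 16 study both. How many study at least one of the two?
|A∪B| = |A| + |B| - |A∩B| = 22 + 23 - 16 = 29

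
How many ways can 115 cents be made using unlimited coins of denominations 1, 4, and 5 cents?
Coefficient of x^115 in 1/(1-x^1) · 1/(1-x^4) · 1/(1-x^5). Case on j = number of 5-cent coins (j = 0..23); remainder r = 115 - 5j is made from {1,4} in ⌊r/4⌋+1 ways. r = 115, 110, 105, 100, 95, 90, 85, 80, 75, 70, 65, 60, 55, 50, 45, 40, 35, 30, 25, 20, 15, 10, 5, 0 → 29 + 28 + 27 + 26 + 24 + 23 + 22 + 21 + 19 + 18 + 17 + 16 + 14 + 13 + 12 + 11 + 9 + 8 + 7 + 6 + 4 + 3 + 2 + 1 = 360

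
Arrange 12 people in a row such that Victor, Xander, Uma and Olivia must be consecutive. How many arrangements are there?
Treat the 4 as one block: (12-4+1)! × 4! = 362880 × 24 = 8709120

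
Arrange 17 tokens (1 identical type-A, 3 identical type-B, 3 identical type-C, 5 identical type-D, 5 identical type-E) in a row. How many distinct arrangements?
17! / (1! × 3! × 3! × 5! × 5!) = 686125440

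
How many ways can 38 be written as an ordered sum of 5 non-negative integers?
C(38+5-1, 5-1) = C(42, 4) = 111930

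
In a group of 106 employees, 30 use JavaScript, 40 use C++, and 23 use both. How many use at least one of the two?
|A∪B| = |A| + |B| - |A∩B| = 30 + 40 - 23 = 47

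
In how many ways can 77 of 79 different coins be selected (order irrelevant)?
C(79,77) = 79!/(77!×2!) = 3081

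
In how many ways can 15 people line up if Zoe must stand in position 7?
Fix one position: (15-1)! = 87178291200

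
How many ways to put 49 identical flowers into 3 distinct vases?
C(49+3-1, 3-1) = C(51, 2) = 1275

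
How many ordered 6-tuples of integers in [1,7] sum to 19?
Coefficient of x^19 in (x + x² + ... + x^7)^6. By inclusion-exclusion on dice exceeding 7: Σ_j (-1)^j C(6,j)·C(19-1-7j, 5) = C(6,0)·C(18,5) - C(6,1)·C(11,5) = 1·8568 - 6·462 = 5796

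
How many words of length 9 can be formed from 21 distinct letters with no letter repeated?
P(21,9) = 21!/(21-9)! = 106661318400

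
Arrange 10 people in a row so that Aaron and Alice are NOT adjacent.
Total - adjacent = 10! - (10-1)!×2 = 3628800 - 725760 = 2903040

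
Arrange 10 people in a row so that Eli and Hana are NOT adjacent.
Total - adjacent = 10! - (10-1)!×2 = 3628800 - 725760 = 2903040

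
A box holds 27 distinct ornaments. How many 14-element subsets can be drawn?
C(27,14) = 27!/(14!×13!) = 20058300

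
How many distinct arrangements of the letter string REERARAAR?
9! / (2! × 3! × 4!) = 1260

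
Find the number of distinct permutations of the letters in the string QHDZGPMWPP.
10! / (1! × 1! × 1! × 1! × 1! × 3! × 1! × 1!) = 604800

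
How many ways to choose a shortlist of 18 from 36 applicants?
C(36,18) = 36!/(18!×18!) = 9075135300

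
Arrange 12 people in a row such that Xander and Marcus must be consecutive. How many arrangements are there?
Treat the 2 as one block: (12-2+1)! × 2! = 39916800 × 2 = 79833600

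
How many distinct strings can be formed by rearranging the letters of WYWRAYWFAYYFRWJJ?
16! / (2! × 4! × 4! × 2! × 2! × 2!) = 2270268000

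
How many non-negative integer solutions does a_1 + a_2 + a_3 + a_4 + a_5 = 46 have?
C(46+5-1, 5-1) = C(50, 4) = 230300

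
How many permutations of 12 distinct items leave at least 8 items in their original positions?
Exactly j fixed points: C(12,j)·!(12-j); sum over j ≥ 8 (derangement numbers via !m = (m-1)·(!(m-1) + !(m-2)): !0..!4 = 1, 0, 1, 2, 9). Σ_{j=8}^{12} C(12,j)·!(12-j) = C(12,8)·!4 + C(12,9)·!3 + C(12,10)·!2 + C(12,11)·!1 + C(12,12)·!0 = 495·9 + 220·2 + 66·1 + 12·0 + 1·1 = 4962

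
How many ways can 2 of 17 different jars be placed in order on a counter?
P(17,2) = 17!/(17-2)! = 272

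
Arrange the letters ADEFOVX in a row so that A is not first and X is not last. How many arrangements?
By inclusion-exclusion: 7! - 2×(7-1)! + (7-2)! = 5040 - 1440 + 120 = 3720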